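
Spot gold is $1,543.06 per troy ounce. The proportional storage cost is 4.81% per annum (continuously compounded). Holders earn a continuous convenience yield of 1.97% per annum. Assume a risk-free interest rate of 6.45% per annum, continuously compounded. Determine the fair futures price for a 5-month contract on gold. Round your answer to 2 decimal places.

$1,603.96 per troy ounce

Net carry = r + u − y = 0.0645 + 0.0481 − 0.0197 = 0.0929
F = S·e^((r+u−y)T) = 1543.06 · e^(0.0929 × 5/12) = 1543.06 · e^0.03870833
= 1543.06 × 1.03946726 = $1,603.96 per troy ounce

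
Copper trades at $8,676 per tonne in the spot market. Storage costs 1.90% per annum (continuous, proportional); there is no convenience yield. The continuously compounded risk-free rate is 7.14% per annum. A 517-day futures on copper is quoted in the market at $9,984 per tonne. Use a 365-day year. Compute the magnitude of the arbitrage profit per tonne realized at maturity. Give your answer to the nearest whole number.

$123 per tonne

Fair futures: F* = S·e^(carry·T), with carry = (r + u) = 0.0714 + 0.0190 = 0.0904
F* = 8676 · e^(0.0904 × 517/365) = 8676 · e^0.128046 = 8676 × 1.136605 = $9861.1850
Market $9984 > fair $9861.1850: forward overpriced → cash-and-carry (buy spot, short the forward).
At maturity, profit = |F_mkt − F*| = |9984 − 9861.1850| = $123 per tonne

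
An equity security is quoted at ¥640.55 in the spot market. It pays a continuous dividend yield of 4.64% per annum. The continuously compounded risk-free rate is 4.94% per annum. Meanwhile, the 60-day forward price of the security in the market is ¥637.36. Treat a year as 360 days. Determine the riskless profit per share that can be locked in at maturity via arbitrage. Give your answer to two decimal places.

¥3.51 per share

Fair forward: F* = S·e^(carry·T), with carry = (r − q) = 0.0494 − 0.0464 = 0.0030
F* = 640.55 · e^(0.0030 × 60/360) = 640.55 · e^0.000500 = 640.55 × 1.000500 = ¥640.8703
Market ¥637.36 < fair ¥640.8703: forward underpriced → reverse cash-and-carry (short spot, go long the forward).
At maturity, profit = |F_mkt − F*| = |637.36 − 640.8703| = ¥3.51 per share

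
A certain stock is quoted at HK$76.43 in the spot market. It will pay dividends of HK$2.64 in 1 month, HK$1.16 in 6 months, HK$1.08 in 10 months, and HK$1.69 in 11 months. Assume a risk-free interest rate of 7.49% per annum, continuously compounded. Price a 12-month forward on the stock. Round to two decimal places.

HK$75.55

PV(dividends) I = 2.64·e^(−0.0749·1/12) + 1.16·e^(−0.0749·6/12) + 1.08·e^(−0.0749·10/12) + 1.69·e^(−0.0749·11/12)
I = 2.6236 + 1.1174 + 1.0147 + 1.5779 = 6.3336
F = (S − I)·e^(rT) = (76.43 − 6.3336) · e^(0.0749·12/12)
= 70.0964 · e^0.074900 = 70.0964 × 1.077776 = HK$75.55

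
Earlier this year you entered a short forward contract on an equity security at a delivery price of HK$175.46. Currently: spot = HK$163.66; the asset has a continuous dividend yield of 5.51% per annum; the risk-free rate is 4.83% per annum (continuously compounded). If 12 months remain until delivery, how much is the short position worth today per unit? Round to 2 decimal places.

Current fair forward for the remaining 12 months: F = S·e^((r − q)·T), (r − q) = 0.0483 − 0.0551 = -0.0068
F = 163.66 · e^(-0.0068 × 12/12) = 163.66 × 0.993223 = 162.5509
Value of long forward = (F − K)·e^(−rT) = (162.5509 − 175.46) · e^(−0.0483·12/12)
= -12.9091 × 0.952848 = -12.30
Short position value = −(long value) = HK$12.30

HK$12.30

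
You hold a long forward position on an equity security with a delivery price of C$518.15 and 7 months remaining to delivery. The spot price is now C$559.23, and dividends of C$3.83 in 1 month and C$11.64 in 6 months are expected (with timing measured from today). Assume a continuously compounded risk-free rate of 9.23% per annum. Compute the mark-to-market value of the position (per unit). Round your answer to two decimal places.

PV(remaining dividends) I = 3.83·e^(−0.0923·1/12) + 11.64·e^(−0.0923·6/12) = 14.9157
Current forward F = (S − I)·e^(rT) = (559.23 − 14.9157)·e^(0.0923·7/12) = 544.3143 × 1.055317 = 574.4241
Value (long) = (F − K)·e^(−rT) = (574.4241 − 518.15) × 0.947582 = 53.3243
Value = C$53.32

C$53.32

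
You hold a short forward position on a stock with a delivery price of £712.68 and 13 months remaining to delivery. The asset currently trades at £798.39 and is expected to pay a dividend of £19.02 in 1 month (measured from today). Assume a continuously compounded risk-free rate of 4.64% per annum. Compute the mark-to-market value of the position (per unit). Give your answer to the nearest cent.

PV(remaining dividends) I = 19.02·e^(−0.0464·1/12) = 18.9466
Current forward F = (S − I)·e^(rT) = (798.39 − 18.9466)·e^(0.0464·13/12) = 779.4434 × 1.051551 = 819.6245
Value (long) = (F − K)·e^(−rT) = (819.6245 − 712.68) × 0.950976 = 101.7017
Short position value = −(long value) = -£101.70

-£101.70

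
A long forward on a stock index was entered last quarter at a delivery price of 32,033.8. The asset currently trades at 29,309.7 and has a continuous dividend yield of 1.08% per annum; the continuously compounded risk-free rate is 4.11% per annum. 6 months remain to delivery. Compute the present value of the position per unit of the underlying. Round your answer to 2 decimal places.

Current fair forward for the remaining 6 months: F = S·e^((r − q)·T), (r − q) = 0.0411 − 0.0108 = 0.0303
F = 29309.7 · e^(0.0303 × 6/12) = 29309.7 × 1.01526534 = 29757.1225
Value of long forward = (F − K)·e^(−rT) = (29757.1225 − 32033.8) · e^(−0.0411·6/12)
= -2276.6775 × 0.97965971 = -2230.37

-2230.37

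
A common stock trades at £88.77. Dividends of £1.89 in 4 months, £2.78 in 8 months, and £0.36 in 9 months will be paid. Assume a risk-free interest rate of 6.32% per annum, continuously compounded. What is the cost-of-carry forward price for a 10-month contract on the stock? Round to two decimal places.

£88.45

PV(dividends) I = 1.89·e^(−0.0632·4/12) + 2.78·e^(−0.0632·8/12) + 0.36·e^(−0.0632·9/12)
I = 1.8506 + 2.6653 + 0.3433 = 4.8592
F = (S − I)·e^(rT) = (88.77 − 4.8592) · e^(0.0632·10/12)
= 83.9108 · e^0.052667 = 83.9108 × 1.054079 = £88.45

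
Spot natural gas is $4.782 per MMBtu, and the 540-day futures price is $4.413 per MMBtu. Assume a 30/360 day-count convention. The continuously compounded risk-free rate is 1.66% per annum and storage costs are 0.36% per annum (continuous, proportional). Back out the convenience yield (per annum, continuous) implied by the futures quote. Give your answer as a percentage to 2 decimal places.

7.37%

F = S·e^((r+u−y)T) ⇒ (r+u−y) = ln(F/S)/T
ln(4.413/4.782) = -0.080304; /T ⇒ -0.053536
y = r + u − ln(F/S)/T = 0.0166 + 0.0036 + 0.053536 = 0.073736
y = 7.37%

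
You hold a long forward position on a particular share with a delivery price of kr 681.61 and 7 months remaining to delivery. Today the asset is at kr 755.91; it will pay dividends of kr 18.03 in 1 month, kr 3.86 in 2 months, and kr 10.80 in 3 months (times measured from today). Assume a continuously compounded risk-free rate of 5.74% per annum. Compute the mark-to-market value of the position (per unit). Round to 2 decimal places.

PV(remaining dividends) I = 18.03·e^(−0.0574·1/12) + 3.86·e^(−0.0574·2/12) + 10.80·e^(−0.0574·3/12) = 32.4133
Current forward F = (S − I)·e^(rT) = (755.91 − 32.4133)·e^(0.0574·7/12) = 723.4967 × 1.034050 = 748.1318
Value (long) = (F − K)·e^(−rT) = (748.1318 − 681.61) × 0.967071 = 64.3313
Value = kr 64.33

kr 64.33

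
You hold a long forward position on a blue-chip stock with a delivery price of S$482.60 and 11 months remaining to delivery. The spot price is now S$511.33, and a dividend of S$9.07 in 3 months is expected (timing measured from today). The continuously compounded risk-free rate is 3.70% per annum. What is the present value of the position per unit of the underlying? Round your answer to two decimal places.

S$35.84

PV(remaining dividends) I = 9.07·e^(−0.0370·3/12) = 8.9865
Current forward F = (S − I)·e^(rT) = (511.33 − 8.9865)·e^(0.0370·11/12) = 502.3435 × 1.034498 = 519.6733
Value (long) = (F − K)·e^(−rT) = (519.6733 − 482.60) × 0.966652 = 35.8370
Value = S$35.84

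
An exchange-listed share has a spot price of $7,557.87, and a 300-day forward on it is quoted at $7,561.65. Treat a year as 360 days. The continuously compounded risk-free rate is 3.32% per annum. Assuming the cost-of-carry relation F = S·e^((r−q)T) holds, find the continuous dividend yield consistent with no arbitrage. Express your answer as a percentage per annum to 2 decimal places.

3.26%

From F = S·e^((r−q)T): (r − q) = ln(F/S)/T
ln(7561.65/7557.87) = ln(1.000500) = 0.000500
(r − q) = 0.000500 / (300/360) = 0.000600
q = r − ln(F/S)/T = 0.0332 − 0.000600 = 0.032600
q = 3.26%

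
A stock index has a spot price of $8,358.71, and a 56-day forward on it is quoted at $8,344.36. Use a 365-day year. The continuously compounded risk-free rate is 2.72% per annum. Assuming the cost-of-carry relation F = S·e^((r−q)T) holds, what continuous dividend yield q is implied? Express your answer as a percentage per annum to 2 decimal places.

3.84%

From F = S·e^((r−q)T): (r − q) = ln(F/S)/T
ln(8344.36/8358.71) = ln(0.998283) = -0.001718
(r − q) = -0.001718 / (56/365) = -0.011198
q = r − ln(F/S)/T = 0.0272 + 0.011198 = 0.038398
q = 3.84%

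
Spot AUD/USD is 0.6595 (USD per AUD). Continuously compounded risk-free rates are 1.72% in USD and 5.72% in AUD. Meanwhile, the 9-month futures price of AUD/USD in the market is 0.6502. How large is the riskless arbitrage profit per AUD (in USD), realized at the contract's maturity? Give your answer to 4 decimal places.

Fair futures: F* = S·e^(carry·T), with carry = (r_USD − r_AUD) = 0.0172 − 0.0572 = -0.0400
F* = 0.6595 · e^(-0.0400 × 9/12) = 0.6595 · e^-0.030000 = 0.6595 × 0.970446 = 0.6400
Market 0.6502 > fair 0.6400: forward overpriced → cash-and-carry (buy spot, short the forward).
At maturity, profit = |F_mkt − F*| = |0.6502 − 0.6400| = 0.0102 per AUD (in USD)

0.0102 per AUD (in USD)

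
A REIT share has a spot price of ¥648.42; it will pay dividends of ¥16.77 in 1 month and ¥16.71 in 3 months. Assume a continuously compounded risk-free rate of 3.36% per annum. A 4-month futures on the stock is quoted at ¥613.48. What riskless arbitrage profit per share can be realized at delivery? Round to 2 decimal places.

¥8.57 per share

PV(dividends) I = 16.77·e^(−0.0336·1/12) + 16.71·e^(−0.0336·3/12) = 33.2933
Fair futures F* = (S − I)·e^(rT) = (648.42 − 33.2933)·e^0.011200 = 615.1267 × 1.011263 = 622.0549
Market ¥613.48 < fair 622.0549: forward underpriced → reverse cash-and-carry (short the stock, invest proceeds at r, pay the dividends, go long the forward).
Profit at T = |F_mkt − F*| = |613.48 − 622.0549| = ¥8.57 per share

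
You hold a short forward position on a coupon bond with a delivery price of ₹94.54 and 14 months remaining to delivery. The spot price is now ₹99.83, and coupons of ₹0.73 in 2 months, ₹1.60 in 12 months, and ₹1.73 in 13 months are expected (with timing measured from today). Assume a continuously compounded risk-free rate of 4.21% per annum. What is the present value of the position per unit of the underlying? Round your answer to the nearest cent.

PV(remaining coupons) I = 0.73·e^(−0.0421·2/12) + 1.60·e^(−0.0421·12/12) + 1.73·e^(−0.0421·13/12) = 3.9118
Current forward F = (S − I)·e^(rT) = (99.83 − 3.9118)·e^(0.0421·14/12) = 95.9182 × 1.050343 = 100.7470
Value (long) = (F − K)·e^(−rT) = (100.7470 − 94.54) × 0.952070 = 5.9095
Short position value = −(long value) = -₹5.91

-₹5.91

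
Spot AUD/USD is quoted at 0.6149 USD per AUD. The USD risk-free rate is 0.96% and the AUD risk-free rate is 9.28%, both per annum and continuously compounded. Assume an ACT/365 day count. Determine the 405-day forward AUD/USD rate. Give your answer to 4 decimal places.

F = S·e^((r_USD − r_AUD)T) = 0.6149 · e^((0.0096 − 0.0928) × 405/365)
= 0.6149 · e^-0.092318 = 0.6149 × 0.911815
F = 0.5607 USD per AUD

0.5607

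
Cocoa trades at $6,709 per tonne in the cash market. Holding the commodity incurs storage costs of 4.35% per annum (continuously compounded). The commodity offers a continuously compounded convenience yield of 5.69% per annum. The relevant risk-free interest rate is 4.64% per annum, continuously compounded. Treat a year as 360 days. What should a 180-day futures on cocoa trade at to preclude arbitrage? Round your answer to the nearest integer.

$6,821 per tonne

Net carry = r + u − y = 0.0464 + 0.0435 − 0.0569 = 0.0330
F = S·e^((r+u−y)T) = 6709 · e^(0.0330 × 180/360) = 6709 · e^0.016500
= 6709 × 1.016637 = $6,821 per tonne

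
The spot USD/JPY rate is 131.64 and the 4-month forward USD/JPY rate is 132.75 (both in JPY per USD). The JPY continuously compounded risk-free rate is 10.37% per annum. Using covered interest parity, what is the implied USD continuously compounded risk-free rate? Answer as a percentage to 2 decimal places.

F = S·e^((r_JPY − r_USD)T) ⇒ r_USD = r_JPY − ln(F/S)/T
ln(132.75/131.64) = 0.008397; /(4/12) = 0.025191
r_USD = 0.1037 − 0.025191 = 0.078509
r_USD = 7.85%

7.85%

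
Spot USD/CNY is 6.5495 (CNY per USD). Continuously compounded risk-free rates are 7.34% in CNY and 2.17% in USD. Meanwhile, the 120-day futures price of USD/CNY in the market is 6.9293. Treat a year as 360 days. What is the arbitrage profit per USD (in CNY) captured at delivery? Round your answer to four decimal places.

Fair futures: F* = S·e^(carry·T), with carry = (r_CNY − r_USD) = 0.0734 − 0.0217 = 0.0517
F* = 6.5495 · e^(0.0517 × 120/360) = 6.5495 · e^0.017233 = 6.5495 × 1.017382 = 6.6633
Market 6.9293 > fair 6.6633: forward overpriced → cash-and-carry (buy spot, short the forward).
At maturity, profit = |F_mkt − F*| = |6.9293 − 6.6633| = 0.2660 per USD (in CNY)

0.2660 per USD (in CNY)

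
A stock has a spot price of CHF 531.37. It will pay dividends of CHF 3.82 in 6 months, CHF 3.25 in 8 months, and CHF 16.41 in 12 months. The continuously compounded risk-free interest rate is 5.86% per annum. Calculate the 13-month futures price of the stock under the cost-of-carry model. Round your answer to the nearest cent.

PV(dividends) I = 3.82·e^(−0.0586·6/12) + 3.25·e^(−0.0586·8/12) + 16.41·e^(−0.0586·12/12)
I = 3.7097 + 3.1255 + 15.4760 = 22.3112
F = (S − I)·e^(rT) = (531.37 − 22.3112) · e^(0.0586·13/12)
= 509.0588 · e^0.063483 = 509.0588 × 1.065541 = CHF 542.42

CHF 542.42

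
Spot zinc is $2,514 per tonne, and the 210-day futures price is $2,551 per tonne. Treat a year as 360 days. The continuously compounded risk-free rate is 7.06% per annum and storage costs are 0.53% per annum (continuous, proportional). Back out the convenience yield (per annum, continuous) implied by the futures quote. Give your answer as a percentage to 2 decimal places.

5.09%

F = S·e^((r+u−y)T) ⇒ (r+u−y) = ln(F/S)/T
ln(2551/2514) = 0.014610; /T ⇒ 0.025046
y = r + u − ln(F/S)/T = 0.0706 + 0.0053 − 0.025046 = 0.050854
y = 5.09%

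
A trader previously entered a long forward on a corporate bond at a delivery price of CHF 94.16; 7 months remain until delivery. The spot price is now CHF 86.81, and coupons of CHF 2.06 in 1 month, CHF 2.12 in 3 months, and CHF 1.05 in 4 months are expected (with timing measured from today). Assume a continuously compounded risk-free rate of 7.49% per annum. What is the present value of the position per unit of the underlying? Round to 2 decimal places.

-CHF 8.48

PV(remaining coupons) I = 2.06·e^(−0.0749·1/12) + 2.12·e^(−0.0749·3/12) + 1.05·e^(−0.0749·4/12) = 5.1520
Current forward F = (S − I)·e^(rT) = (86.81 − 5.1520)·e^(0.0749·7/12) = 81.6580 × 1.044660 = 85.3048
Value (long) = (F − K)·e^(−rT) = (85.3048 − 94.16) × 0.957249 = -8.4766
Value = -CHF 8.48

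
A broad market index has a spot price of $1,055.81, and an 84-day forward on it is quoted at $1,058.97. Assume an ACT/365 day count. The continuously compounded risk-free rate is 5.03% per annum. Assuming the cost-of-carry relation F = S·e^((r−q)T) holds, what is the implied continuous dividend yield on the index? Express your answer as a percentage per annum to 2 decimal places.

3.73%

From F = S·e^((r−q)T): (r − q) = ln(F/S)/T
ln(1058.97/1055.81) = ln(1.002993) = 0.002989
(r − q) = 0.002989 / (84/365) = 0.012988
q = r − ln(F/S)/T = 0.0503 − 0.012988 = 0.037312
q = 3.73%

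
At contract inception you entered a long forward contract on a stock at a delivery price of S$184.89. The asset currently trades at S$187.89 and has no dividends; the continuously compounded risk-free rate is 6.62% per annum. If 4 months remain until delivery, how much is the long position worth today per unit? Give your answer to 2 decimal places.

Current fair forward for the remaining 4 months: F = S·e^(r·T), r = 0.0662
F = 187.89 · e^(0.0662 × 4/12) = 187.89 × 1.022312 = 192.0822
Value of long forward = (F − K)·e^(−rT) = (192.0822 − 184.89) · e^(−0.0662·4/12)
= 7.1922 × 0.978175 = 7.04

S$7.04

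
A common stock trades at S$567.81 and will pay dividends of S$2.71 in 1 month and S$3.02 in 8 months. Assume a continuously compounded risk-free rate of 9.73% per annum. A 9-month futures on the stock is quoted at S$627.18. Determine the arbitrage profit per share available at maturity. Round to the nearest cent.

PV(dividends) I = 2.71·e^(−0.0973·1/12) + 3.02·e^(−0.0973·8/12) = 5.5184
Fair futures F* = (S − I)·e^(rT) = (567.81 − 5.5184)·e^0.072975 = 562.2916 × 1.075704 = 604.8593
Market S$627.18 > fair 604.8593: forward overpriced → cash-and-carry (borrow at r, buy the stock and collect the dividends, short the forward).
Profit at T = |F_mkt − F*| = |627.18 − 604.8593| = S$22.32 per share

S$22.32 per share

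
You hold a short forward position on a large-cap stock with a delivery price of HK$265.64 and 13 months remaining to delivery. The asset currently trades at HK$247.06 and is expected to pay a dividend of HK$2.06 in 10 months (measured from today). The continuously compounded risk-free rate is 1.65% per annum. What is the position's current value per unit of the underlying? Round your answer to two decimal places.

HK$15.91

PV(remaining dividends) I = 2.06·e^(−0.0165·10/12) = 2.0319
Current forward F = (S − I)·e^(rT) = (247.06 − 2.0319)·e^(0.0165·13/12) = 245.0281 × 1.018036 = 249.4474
Value (long) = (F − K)·e^(−rT) = (249.4474 − 265.64) × 0.982284 = -15.9057
Short position value = −(long value) = HK$15.91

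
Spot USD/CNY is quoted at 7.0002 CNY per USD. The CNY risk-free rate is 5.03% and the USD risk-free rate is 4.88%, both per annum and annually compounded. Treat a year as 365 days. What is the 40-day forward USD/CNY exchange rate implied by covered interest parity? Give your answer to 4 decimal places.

7.0013

By covered interest parity, F = S · (1+r_CNY)^T / (1+r_USD)^T
= 7.0002 × 1.005393 / 1.005235 = 7.0002 × 1.000157
F = 7.0013 CNY per USD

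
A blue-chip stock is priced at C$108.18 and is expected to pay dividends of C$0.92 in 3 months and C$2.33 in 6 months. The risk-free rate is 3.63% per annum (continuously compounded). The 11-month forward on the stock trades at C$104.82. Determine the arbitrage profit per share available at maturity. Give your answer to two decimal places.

PV(dividends) I = 0.92·e^(−0.0363·3/12) + 2.33·e^(−0.0363·6/12) = 3.1998
Fair forward F* = (S − I)·e^(rT) = (108.18 − 3.1998)·e^0.033275 = 104.9802 × 1.033835 = 108.5322
Market C$104.82 < fair 108.5322: forward underpriced → reverse cash-and-carry (short the stock, invest proceeds at r, pay the dividends, go long the forward).
Profit at T = |F_mkt − F*| = |104.82 − 108.5322| = C$3.71 per share

C$3.71 per share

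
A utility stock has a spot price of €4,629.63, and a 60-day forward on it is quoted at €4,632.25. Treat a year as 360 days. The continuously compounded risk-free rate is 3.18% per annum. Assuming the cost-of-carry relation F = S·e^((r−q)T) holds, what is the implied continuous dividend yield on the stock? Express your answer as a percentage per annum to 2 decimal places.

From F = S·e^((r−q)T): (r − q) = ln(F/S)/T
ln(4632.25/4629.63) = ln(1.000566) = 0.000566
(r − q) = 0.000566 / (60/360) = 0.003396
q = r − ln(F/S)/T = 0.0318 − 0.003396 = 0.028404
q = 2.84%

2.84%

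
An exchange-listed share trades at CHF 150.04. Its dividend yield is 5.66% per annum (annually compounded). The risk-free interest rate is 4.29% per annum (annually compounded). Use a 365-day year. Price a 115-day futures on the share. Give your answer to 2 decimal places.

CHF 149.42

F = S · (1+r)^T / (1+q)^T
= 150.04 × 1.013323 / 1.017498 = 150.04 × 0.995897
F = CHF 149.42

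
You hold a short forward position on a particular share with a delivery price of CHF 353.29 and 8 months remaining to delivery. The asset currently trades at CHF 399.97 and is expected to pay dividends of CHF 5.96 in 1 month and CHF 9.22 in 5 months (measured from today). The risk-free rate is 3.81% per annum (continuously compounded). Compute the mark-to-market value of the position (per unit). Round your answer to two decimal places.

PV(remaining dividends) I = 5.96·e^(−0.0381·1/12) + 9.22·e^(−0.0381·5/12) = 15.0159
Current forward F = (S − I)·e^(rT) = (399.97 − 15.0159)·e^(0.0381·8/12) = 384.9541 × 1.025725 = 394.8570
Value (long) = (F − K)·e^(−rT) = (394.8570 − 353.29) × 0.974920 = 40.5245
Short position value = −(long value) = -CHF 40.52

-CHF 40.52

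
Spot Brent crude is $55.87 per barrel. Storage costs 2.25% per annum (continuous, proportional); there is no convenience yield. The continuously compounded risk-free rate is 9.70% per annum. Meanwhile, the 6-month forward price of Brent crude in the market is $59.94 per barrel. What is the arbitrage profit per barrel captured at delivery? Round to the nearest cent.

Fair forward: F* = S·e^(carry·T), with carry = (r + u) = 0.0970 + 0.0225 = 0.1195
F* = 55.87 · e^(0.1195 × 6/12) = 55.87 · e^0.059750 = 55.87 × 1.061571 = $59.3100
Market $59.94 > fair $59.3100: forward overpriced → cash-and-carry (buy spot, short the forward).
At maturity, profit = |F_mkt − F*| = |59.94 − 59.3100| = $0.63 per barrel

$0.63 per barrel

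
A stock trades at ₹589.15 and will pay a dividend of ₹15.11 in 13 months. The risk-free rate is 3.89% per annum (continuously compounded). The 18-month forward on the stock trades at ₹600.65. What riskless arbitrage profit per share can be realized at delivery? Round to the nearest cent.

₹8.54 per share

PV(dividends) I = 15.11·e^(−0.0389·13/12) = 14.4865
Fair forward F* = (S − I)·e^(rT) = (589.15 − 14.4865)·e^0.058350 = 574.6635 × 1.060086 = 609.1927
Market ₹600.65 < fair 609.1927: forward underpriced → reverse cash-and-carry (short the stock, invest proceeds at r, pay the dividends, go long the forward).
Profit at T = |F_mkt − F*| = |600.65 − 609.1927| = ₹8.54 per share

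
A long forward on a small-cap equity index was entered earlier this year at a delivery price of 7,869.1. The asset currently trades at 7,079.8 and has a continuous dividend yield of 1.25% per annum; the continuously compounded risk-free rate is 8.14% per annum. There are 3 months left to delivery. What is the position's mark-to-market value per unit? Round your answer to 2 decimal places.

Current fair forward for the remaining 3 months: F = S·e^((r − q)·T), (r − q) = 0.0814 − 0.0125 = 0.0689
F = 7079.8 · e^(0.0689 × 3/12) = 7079.8 × 1.01737421 = 7202.8059
Value of long forward = (F − K)·e^(−rT) = (7202.8059 − 7869.1) · e^(−0.0814·3/12)
= -666.2941 × 0.97985566 = -652.87

-652.87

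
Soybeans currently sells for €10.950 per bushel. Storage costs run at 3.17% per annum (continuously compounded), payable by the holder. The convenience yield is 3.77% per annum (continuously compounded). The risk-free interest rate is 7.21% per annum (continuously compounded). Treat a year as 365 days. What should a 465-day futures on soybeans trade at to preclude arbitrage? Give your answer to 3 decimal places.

€11.912 per bushel

Net carry = r + u − y = 0.0721 + 0.0317 − 0.0377 = 0.0661
F = S·e^((r+u−y)T) = 10.950 · e^(0.0661 × 465/365) = 10.950 · e^0.084210
= 10.950 × 1.087857 = €11.912 per bushel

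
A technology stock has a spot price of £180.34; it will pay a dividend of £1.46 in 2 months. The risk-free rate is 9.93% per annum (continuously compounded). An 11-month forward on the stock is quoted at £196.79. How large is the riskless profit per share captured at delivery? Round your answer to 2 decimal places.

£0.84 per share

PV(dividends) I = 1.46·e^(−0.0993·2/12) = 1.4360
Fair forward F* = (S − I)·e^(rT) = (180.34 − 1.4360)·e^0.091025 = 178.9040 × 1.095296 = 195.9528
Market £196.79 > fair 195.9528: forward overpriced → cash-and-carry (borrow at r, buy the stock and collect the dividends, short the forward).
Profit at T = |F_mkt − F*| = |196.79 − 195.9528| = £0.84 per share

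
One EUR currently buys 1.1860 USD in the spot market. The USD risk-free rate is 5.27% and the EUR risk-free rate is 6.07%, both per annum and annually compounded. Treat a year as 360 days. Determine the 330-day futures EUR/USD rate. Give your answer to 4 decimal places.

1.1778

By covered interest parity, F = S · (1+r_USD)^T / (1+r_EUR)^T
= 1.1860 × 1.048204 / 1.055504 = 1.1860 × 0.993084
F = 1.1778 USD per EUR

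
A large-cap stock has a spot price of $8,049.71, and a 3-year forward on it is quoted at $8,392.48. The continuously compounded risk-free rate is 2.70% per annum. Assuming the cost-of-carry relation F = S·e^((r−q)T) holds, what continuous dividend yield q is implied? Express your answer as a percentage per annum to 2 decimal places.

From F = S·e^((r−q)T): (r − q) = ln(F/S)/T
ln(8392.48/8049.71) = ln(1.042582) = 0.041700
(r − q) = 0.041700 / (3) = 0.013900
q = r − ln(F/S)/T = 0.0270 − 0.013900 = 0.013100
q = 1.31%

1.31%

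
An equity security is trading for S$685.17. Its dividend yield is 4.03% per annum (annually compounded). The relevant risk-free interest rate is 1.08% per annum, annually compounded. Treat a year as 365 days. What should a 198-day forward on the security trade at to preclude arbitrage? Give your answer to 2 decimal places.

F = S · (1+r)^T / (1+q)^T
= 685.17 × 1.005844 / 1.021664 = 685.17 × 0.984515
F = S$674.56

S$674.56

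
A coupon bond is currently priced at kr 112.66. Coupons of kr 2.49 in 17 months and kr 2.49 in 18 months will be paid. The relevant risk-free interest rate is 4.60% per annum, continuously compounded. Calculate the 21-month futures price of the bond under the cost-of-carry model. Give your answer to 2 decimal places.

kr 117.06

PV(coupons) I = 2.49·e^(−0.0460·17/12) + 2.49·e^(−0.0460·18/12)
I = 2.3329 + 2.3240 = 4.6569
F = (S − I)·e^(rT) = (112.66 − 4.6569) · e^(0.0460·21/12)
= 108.0031 · e^0.080500 = 108.0031 × 1.083829 = kr 117.06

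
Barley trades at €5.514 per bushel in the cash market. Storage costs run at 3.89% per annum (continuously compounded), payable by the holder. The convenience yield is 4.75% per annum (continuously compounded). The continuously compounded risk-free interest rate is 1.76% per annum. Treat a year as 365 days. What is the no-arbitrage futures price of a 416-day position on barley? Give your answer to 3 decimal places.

€5.571 per bushel

Net carry = r + u − y = 0.0176 + 0.0389 − 0.0475 = 0.0090
F = S·e^((r+u−y)T) = 5.514 · e^(0.0090 × 416/365) = 5.514 · e^0.010258
= 5.514 × 1.010311 = €5.571 per bushel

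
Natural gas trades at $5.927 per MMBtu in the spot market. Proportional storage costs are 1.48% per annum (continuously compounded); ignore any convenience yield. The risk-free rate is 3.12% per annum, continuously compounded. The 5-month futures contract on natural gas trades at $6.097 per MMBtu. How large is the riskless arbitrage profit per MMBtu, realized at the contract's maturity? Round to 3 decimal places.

$0.055 per MMBtu

Fair futures: F* = S·e^(carry·T), with carry = (r + u) = 0.0312 + 0.0148 = 0.0460
F* = 5.927 · e^(0.0460 × 5/12) = 5.927 · e^0.019167 = 5.927 × 1.019352 = $6.0417
Market $6.097 > fair $6.0417: forward overpriced → cash-and-carry (buy spot, short the forward).
At maturity, profit = |F_mkt − F*| = |6.097 − 6.0417| = $0.055 per MMBtu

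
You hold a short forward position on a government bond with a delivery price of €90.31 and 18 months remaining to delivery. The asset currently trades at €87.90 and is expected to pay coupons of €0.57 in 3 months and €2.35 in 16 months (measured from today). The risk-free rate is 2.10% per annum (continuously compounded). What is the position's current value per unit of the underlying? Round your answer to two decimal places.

PV(remaining coupons) I = 0.57·e^(−0.0210·3/12) + 2.35·e^(−0.0210·16/12) = 2.8521
Current forward F = (S − I)·e^(rT) = (87.90 − 2.8521)·e^(0.0210·18/12) = 85.0479 × 1.032001 = 87.7695
Value (long) = (F − K)·e^(−rT) = (87.7695 − 90.31) × 0.968991 = -2.4617
Short position value = −(long value) = €2.46

€2.46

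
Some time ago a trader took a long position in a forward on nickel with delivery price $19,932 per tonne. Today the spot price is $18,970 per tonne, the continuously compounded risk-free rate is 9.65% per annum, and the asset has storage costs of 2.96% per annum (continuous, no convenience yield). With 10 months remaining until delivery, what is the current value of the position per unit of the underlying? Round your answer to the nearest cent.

$1051.86 per tonne

Current fair forward for the remaining 10 months: F = S·e^((r + u)·T), (r + u) = 0.0965 + 0.0296 = 0.1261
F = 18970 · e^(0.1261 × 10/12) = 18970 × 1.11080317 = 21071.9361
Value of long forward = (F − K)·e^(−rT) = (21071.9361 − 19932) · e^(−0.0965·10/12)
= 1139.9361 × 0.92273179 = 1051.86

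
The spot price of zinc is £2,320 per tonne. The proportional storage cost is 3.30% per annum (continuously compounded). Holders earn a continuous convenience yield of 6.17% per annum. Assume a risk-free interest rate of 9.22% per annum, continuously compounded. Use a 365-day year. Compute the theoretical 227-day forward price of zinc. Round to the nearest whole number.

£2,413 per tonne

Net carry = r + u − y = 0.0922 + 0.0330 − 0.0617 = 0.0635
F = S·e^((r+u−y)T) = 2320 · e^(0.0635 × 227/365) = 2320 · e^0.039492
= 2320 × 1.040282 = £2,413 per tonne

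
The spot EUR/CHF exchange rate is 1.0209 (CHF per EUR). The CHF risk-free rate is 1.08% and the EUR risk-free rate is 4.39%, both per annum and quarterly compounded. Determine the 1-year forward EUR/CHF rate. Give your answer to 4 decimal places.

By covered interest parity, F = S · (1+r_CHF/4)^(4T) / (1+r_EUR/4)^(4T)
= 1.0209 × 1.010844 / 1.044628 = 1.0209 × 0.967659
F = 0.9879 CHF per EUR

0.9879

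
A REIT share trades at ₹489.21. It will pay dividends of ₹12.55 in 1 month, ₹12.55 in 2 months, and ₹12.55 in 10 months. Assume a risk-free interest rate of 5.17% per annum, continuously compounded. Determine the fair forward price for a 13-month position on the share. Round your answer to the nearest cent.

₹478.30

PV(dividends) I = 12.55·e^(−0.0517·1/12) + 12.55·e^(−0.0517·2/12) + 12.55·e^(−0.0517·10/12)
I = 12.4960 + 12.4423 + 12.0208 = 36.9591
F = (S − I)·e^(rT) = (489.21 − 36.9591) · e^(0.0517·13/12)
= 452.2509 · e^0.056008 = 452.2509 × 1.057606 = ₹478.30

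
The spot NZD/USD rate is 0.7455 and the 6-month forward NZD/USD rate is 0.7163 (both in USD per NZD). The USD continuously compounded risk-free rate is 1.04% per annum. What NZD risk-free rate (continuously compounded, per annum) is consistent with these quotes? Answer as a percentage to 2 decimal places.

9.03%

F = S·e^((r_USD − r_NZD)T) ⇒ r_NZD = r_USD − ln(F/S)/T
ln(0.7163/0.7455) = -0.039956; /(6/12) = -0.079912
r_NZD = 0.0104 + 0.079912 = 0.090312
r_NZD = 9.03%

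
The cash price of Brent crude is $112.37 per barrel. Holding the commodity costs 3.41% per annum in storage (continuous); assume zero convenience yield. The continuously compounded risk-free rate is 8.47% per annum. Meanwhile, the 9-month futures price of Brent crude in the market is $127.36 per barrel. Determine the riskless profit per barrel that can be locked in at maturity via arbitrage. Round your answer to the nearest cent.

Fair futures: F* = S·e^(carry·T), with carry = (r + u) = 0.0847 + 0.0341 = 0.1188
F* = 112.37 · e^(0.1188 × 9/12) = 112.37 · e^0.089100 = 112.37 × 1.093190 = $122.8418
Market $127.36 > fair $122.8418: forward overpriced → cash-and-carry (buy spot, short the forward).
At maturity, profit = |F_mkt − F*| = |127.36 − 122.8418| = $4.52 per barrel

$4.52 per barrel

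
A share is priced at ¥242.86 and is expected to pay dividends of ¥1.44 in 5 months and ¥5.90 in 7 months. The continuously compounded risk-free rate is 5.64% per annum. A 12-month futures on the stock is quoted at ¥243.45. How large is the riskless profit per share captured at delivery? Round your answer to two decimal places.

PV(dividends) I = 1.44·e^(−0.0564·5/12) + 5.90·e^(−0.0564·7/12) = 7.1156
Fair futures F* = (S − I)·e^(rT) = (242.86 − 7.1156)·e^0.056400 = 235.7444 × 1.058021 = 249.4225
Market ¥243.45 < fair 249.4225: forward underpriced → reverse cash-and-carry (short the stock, invest proceeds at r, pay the dividends, go long the forward).
Profit at T = |F_mkt − F*| = |243.45 − 249.4225| = ¥5.97 per share

¥5.97 per share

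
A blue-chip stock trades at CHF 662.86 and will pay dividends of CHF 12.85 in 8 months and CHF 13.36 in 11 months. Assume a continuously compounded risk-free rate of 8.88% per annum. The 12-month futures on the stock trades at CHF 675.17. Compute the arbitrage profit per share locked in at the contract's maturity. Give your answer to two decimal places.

PV(dividends) I = 12.85·e^(−0.0888·8/12) + 13.36·e^(−0.0888·11/12) = 24.4269
Fair futures F* = (S − I)·e^(rT) = (662.86 − 24.4269)·e^0.088800 = 638.4331 × 1.092862 = 697.7193
Market CHF 675.17 < fair 697.7193: forward underpriced → reverse cash-and-carry (short the stock, invest proceeds at r, pay the dividends, go long the forward).
Profit at T = |F_mkt − F*| = |675.17 − 697.7193| = CHF 22.55 per share

CHF 22.55 per share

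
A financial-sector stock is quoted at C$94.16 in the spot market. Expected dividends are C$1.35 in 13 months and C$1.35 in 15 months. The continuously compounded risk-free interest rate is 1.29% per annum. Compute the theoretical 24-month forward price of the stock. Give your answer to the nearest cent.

PV(dividends) I = 1.35·e^(−0.0129·13/12) + 1.35·e^(−0.0129·15/12)
I = 1.3313 + 1.3284 = 2.6597
F = (S − I)·e^(rT) = (94.16 − 2.6597) · e^(0.0129·24/12)
= 91.5003 · e^0.025800 = 91.5003 × 1.026136 = C$93.89

C$93.89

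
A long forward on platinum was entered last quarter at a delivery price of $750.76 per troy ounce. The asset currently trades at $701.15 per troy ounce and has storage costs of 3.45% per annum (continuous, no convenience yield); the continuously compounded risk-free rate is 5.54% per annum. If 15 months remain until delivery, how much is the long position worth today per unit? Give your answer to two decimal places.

$31.52 per troy ounce

Current fair forward for the remaining 15 months: F = S·e^((r + u)·T), (r + u) = 0.0554 + 0.0345 = 0.0899
F = 701.15 · e^(0.0899 × 15/12) = 701.15 × 1.118932 = 784.5392
Value of long forward = (F − K)·e^(−rT) = (784.5392 − 750.76) · e^(−0.0554·15/12)
= 33.7792 × 0.933093 = 31.52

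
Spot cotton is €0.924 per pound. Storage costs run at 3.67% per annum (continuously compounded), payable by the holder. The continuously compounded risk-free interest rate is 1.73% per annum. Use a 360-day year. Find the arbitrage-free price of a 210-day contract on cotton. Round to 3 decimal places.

€0.954 per pound

Net carry = r + u − y = 0.0173 + 0.0367 − 0.0000 = 0.0540
F = S·e^((r+u−y)T) = 0.924 · e^(0.0540 × 210/360) = 0.924 · e^0.031500
= 0.924 × 1.032001 = €0.954 per pound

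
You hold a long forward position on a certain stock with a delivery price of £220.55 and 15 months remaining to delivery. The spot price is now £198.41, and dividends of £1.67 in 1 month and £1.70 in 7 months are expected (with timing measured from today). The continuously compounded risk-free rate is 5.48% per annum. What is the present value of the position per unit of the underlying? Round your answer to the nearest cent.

-£10.85

PV(remaining dividends) I = 1.67·e^(−0.0548·1/12) + 1.70·e^(−0.0548·7/12) = 3.3089
Current forward F = (S − I)·e^(rT) = (198.41 − 3.3089)·e^(0.0548·15/12) = 195.1011 × 1.070901 = 208.9340
Value (long) = (F − K)·e^(−rT) = (208.9340 − 220.55) × 0.933793 = -10.8469
Value = -£10.85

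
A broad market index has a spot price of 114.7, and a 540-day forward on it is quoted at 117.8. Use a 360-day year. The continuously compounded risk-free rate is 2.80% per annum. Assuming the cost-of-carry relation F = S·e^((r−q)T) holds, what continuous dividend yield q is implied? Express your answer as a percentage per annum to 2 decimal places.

1.02%

From F = S·e^((r−q)T): (r − q) = ln(F/S)/T
ln(117.8/114.7) = ln(1.027027) = 0.026668
(r − q) = 0.026668 / (540/360) = 0.017779
q = r − ln(F/S)/T = 0.0280 − 0.017779 = 0.010221
q = 1.02%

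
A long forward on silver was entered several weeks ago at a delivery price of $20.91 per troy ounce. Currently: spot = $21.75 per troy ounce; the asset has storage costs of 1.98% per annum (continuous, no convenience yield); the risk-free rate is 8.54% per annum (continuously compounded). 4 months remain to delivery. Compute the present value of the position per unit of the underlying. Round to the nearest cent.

$1.57 per troy ounce

Current fair forward for the remaining 4 months: F = S·e^((r + u)·T), (r + u) = 0.0854 + 0.0198 = 0.1052
F = 21.75 · e^(0.1052 × 4/12) = 21.75 × 1.035689 = 22.5262
Value of long forward = (F − K)·e^(−rT) = (22.5262 − 20.91) · e^(−0.0854·4/12)
= 1.6162 × 0.971935 = 1.57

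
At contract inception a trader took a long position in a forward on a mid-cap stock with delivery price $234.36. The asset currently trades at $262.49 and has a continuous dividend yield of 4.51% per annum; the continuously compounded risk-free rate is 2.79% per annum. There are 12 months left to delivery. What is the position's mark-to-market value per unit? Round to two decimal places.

Current fair forward for the remaining 12 months: F = S·e^((r − q)·T), (r − q) = 0.0279 − 0.0451 = -0.0172
F = 262.49 · e^(-0.0172 × 12/12) = 262.49 × 0.982947 = 258.0138
Value of long forward = (F − K)·e^(−rT) = (258.0138 − 234.36) · e^(−0.0279·12/12)
= 23.6538 × 0.972486 = 23.00

$23.00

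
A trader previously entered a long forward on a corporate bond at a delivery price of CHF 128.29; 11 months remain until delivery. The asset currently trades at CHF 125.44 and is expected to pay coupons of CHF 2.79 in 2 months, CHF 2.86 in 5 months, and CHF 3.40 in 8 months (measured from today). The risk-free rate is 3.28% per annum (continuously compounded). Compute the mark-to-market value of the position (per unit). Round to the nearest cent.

PV(remaining coupons) I = 2.79·e^(−0.0328·2/12) + 2.86·e^(−0.0328·5/12) + 3.40·e^(−0.0328·8/12) = 8.9224
Current forward F = (S − I)·e^(rT) = (125.44 − 8.9224)·e^(0.0328·11/12) = 116.5176 × 1.030523 = 120.0741
Value (long) = (F − K)·e^(−rT) = (120.0741 − 128.29) × 0.970381 = -7.9726
Value = -CHF 7.97

-CHF 7.97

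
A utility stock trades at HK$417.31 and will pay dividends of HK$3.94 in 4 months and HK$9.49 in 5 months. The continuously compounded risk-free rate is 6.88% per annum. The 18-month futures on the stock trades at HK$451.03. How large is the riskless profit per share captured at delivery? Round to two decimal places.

PV(dividends) I = 3.94·e^(−0.0688·4/12) + 9.49·e^(−0.0688·5/12) = 13.0725
Fair futures F* = (S − I)·e^(rT) = (417.31 − 13.0725)·e^0.103200 = 404.2375 × 1.108713 = 448.1834
Market HK$451.03 > fair 448.1834: forward overpriced → cash-and-carry (borrow at r, buy the stock and collect the dividends, short the forward).
Profit at T = |F_mkt − F*| = |451.03 − 448.1834| = HK$2.85 per share

HK$2.85 per share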